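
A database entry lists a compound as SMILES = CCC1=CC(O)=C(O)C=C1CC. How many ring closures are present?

In SMILES, each pair of matching ring-closure digits denotes one ring-closing bond; the number of such bonds equals the number of independent rings.
Ring-closure bonds here: 1.

1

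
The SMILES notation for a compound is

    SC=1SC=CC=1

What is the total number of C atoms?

Count every carbon token in the SMILES (each C, including those in ring-closure positions and inside branches).
Carbon count: 4.

4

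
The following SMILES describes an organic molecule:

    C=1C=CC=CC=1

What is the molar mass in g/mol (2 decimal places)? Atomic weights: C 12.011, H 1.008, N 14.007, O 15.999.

78.11 g/mol

First, the molecular formula is C6H6 (counting implicit H from valence).
  C: 6 × 12.011 = 72.066
  H: 6 × 1.008 = 6.048
Sum: 6×12.011 + 6×1.008 = 78.114 → 78.11 g/mol.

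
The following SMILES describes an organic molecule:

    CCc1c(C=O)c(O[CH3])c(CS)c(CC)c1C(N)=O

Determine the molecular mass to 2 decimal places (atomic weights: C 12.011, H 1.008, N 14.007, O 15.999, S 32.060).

First, the molecular formula is C14H19NO3S (counting implicit H from valence).
  C: 14 × 12.011 = 168.154
  H: 19 × 1.008 = 19.152
  N: 1 × 14.007 = 14.007
  O: 3 × 15.999 = 47.997
  S: 1 × 32.060 = 32.060
Sum: 14×12.011 + 19×1.008 + 1×14.007 + 3×15.999 + 1×32.060 = 281.370 → 281.37 g/mol.

281.37 g/mol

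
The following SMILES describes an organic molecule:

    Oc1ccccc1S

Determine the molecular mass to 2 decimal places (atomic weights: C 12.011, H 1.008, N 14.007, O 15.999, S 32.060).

First, the molecular formula is C6H6OS (counting implicit H from valence).
  C: 6 × 12.011 = 72.066
  H: 6 × 1.008 = 6.048
  O: 1 × 15.999 = 15.999
  S: 1 × 32.060 = 32.060
Sum: 6×12.011 + 6×1.008 + 1×15.999 + 1×32.060 = 126.173 → 126.17 g/mol.

126.17 g/mol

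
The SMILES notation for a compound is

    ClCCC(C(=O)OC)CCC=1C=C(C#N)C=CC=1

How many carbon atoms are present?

14

Count every carbon token in the SMILES (each C, including those in ring-closure positions and inside branches).
Carbon count: 14.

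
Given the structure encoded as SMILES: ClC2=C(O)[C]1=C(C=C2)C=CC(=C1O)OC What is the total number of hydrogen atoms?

9

Walk through each heavy atom and fill implicit hydrogens from standard valence (C 4, N 3, O 2, S 2, halogen 1):
  atom 1: Cl (halogen, monovalent) → 0 H
  atom 2: C, bond orders sum to 4 (valence 4) → 0 H
  atom 3: C, bond orders sum to 4 (valence 4) → 0 H
  atom 4: O, bond orders sum to 1 (valence 2) → 1 H
  atom 5: C with explicit H count 0
  atom 6: C, bond orders sum to 4 (valence 4) → 0 H
  atom 7: C, bond orders sum to 3 (valence 4) → 1 H
  atom 8: C, bond orders sum to 3 (valence 4) → 1 H
  atom 9: C, bond orders sum to 3 (valence 4) → 1 H
  atom 10: C, bond orders sum to 3 (valence 4) → 1 H
  atom 11: C, bond orders sum to 4 (valence 4) → 0 H
  atom 12: C, bond orders sum to 4 (valence 4) → 0 H
  atom 13: O, bond orders sum to 1 (valence 2) → 1 H
  atom 14: O, bond orders sum to 2 (valence 2) → 0 H
  atom 15: C, bond orders sum to 1 (valence 4) → 3 H
Total hydrogens: 9.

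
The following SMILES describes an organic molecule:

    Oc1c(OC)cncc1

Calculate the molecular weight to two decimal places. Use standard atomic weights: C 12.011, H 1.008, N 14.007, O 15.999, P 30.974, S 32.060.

First, the molecular formula is C6H7NO2 (counting implicit H from valence).
  C: 6 × 12.011 = 72.066
  H: 7 × 1.008 = 7.056
  N: 1 × 14.007 = 14.007
  O: 2 × 15.999 = 31.998
Sum: 6×12.011 + 7×1.008 + 1×14.007 + 2×15.999 = 125.127 → 125.13 g/mol.

125.13 g/mol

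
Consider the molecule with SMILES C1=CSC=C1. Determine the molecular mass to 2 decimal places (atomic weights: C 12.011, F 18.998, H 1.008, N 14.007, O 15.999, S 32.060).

First, the molecular formula is C4H4S (counting implicit H from valence).
  C: 4 × 12.011 = 48.044
  H: 4 × 1.008 = 4.032
  S: 1 × 32.060 = 32.060
Sum: 4×12.011 + 4×1.008 + 1×32.060 = 84.136 → 84.14 g/mol.

84.14 g/mol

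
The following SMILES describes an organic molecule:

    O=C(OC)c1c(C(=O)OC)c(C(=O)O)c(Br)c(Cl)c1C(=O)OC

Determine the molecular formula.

C13H10BrClO8

Walk through each heavy atom and fill implicit hydrogens from standard valence (C 4, N 3, O 2, S 2, halogen 1); for lowercase aromatic atoms, an aromatic c carries 1 H when it has two neighbours and 0 H with three, and aromatic n carries 0 H:
  atom 1: O, bond orders sum to 2 (valence 2) → 0 H
  atom 2: C, bond orders sum to 4 (valence 4) → 0 H
  atom 3: O, bond orders sum to 2 (valence 2) → 0 H
  atom 4: C, bond orders sum to 1 (valence 4) → 3 H
  atom 5: aromatic c, 3 neighbours → 0 H
  atom 6: aromatic c, 3 neighbours → 0 H
  atom 7: C, bond orders sum to 4 (valence 4) → 0 H
  atom 8: O, bond orders sum to 2 (valence 2) → 0 H
  atom 9: O, bond orders sum to 2 (valence 2) → 0 H
  atom 10: C, bond orders sum to 1 (valence 4) → 3 H
  atom 11: aromatic c, 3 neighbours → 0 H
  atom 12: C, bond orders sum to 4 (valence 4) → 0 H
  atom 13: O, bond orders sum to 2 (valence 2) → 0 H
  atom 14: O, bond orders sum to 1 (valence 2) → 1 H
  atom 15: aromatic c, 3 neighbours → 0 H
  atom 16: Br (halogen, monovalent) → 0 H
  atom 17: aromatic c, 3 neighbours → 0 H
  atom 18: Cl (halogen, monovalent) → 0 H
  atom 19: aromatic c, 3 neighbours → 0 H
  atom 20: C, bond orders sum to 4 (valence 4) → 0 H
  atom 21: O, bond orders sum to 2 (valence 2) → 0 H
  atom 22: O, bond orders sum to 2 (valence 2) → 0 H
  atom 23: C, bond orders sum to 1 (valence 4) → 3 H
Totals → C:13, H:10, Br:1, Cl:1, O:8.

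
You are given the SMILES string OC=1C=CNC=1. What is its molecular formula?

Walk through each heavy atom and fill implicit hydrogens from standard valence (C 4, N 3, O 2, S 2, halogen 1):
  atom 1: O, bond orders sum to 1 (valence 2) → 1 H
  atom 2: C, bond orders sum to 4 (valence 4) → 0 H
  atom 3: C, bond orders sum to 3 (valence 4) → 1 H
  atom 4: C, bond orders sum to 3 (valence 4) → 1 H
  atom 5: N, bond orders sum to 2 (valence 3) → 1 H
  atom 6: C, bond orders sum to 3 (valence 4) → 1 H
Totals → C:4, H:5, N:1, O:1.
In Hill order: C4H5NO.

C4H5NO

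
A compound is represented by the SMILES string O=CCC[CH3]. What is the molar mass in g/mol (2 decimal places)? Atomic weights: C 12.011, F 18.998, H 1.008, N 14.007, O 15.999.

72.11 g/mol

First, the molecular formula is C4H8O (counting implicit H from valence).
  C: 4 × 12.011 = 48.044
  H: 8 × 1.008 = 8.064
  O: 1 × 15.999 = 15.999
Sum: 4×12.011 + 8×1.008 + 1×15.999 = 72.107 → 72.11 g/mol.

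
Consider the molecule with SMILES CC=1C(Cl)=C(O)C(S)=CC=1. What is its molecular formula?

Walk through each heavy atom and fill implicit hydrogens from standard valence (C 4, N 3, O 2, S 2, halogen 1):
  atom 1: C, bond orders sum to 1 (valence 4) → 3 H
  atom 2: C, bond orders sum to 4 (valence 4) → 0 H
  atom 3: C, bond orders sum to 4 (valence 4) → 0 H
  atom 4: Cl (halogen, monovalent) → 0 H
  atom 5: C, bond orders sum to 4 (valence 4) → 0 H
  atom 6: O, bond orders sum to 1 (valence 2) → 1 H
  atom 7: C, bond orders sum to 4 (valence 4) → 0 H
  atom 8: S, bond orders sum to 1 (valence 2) → 1 H
  atom 9: C, bond orders sum to 3 (valence 4) → 1 H
  atom 10: C, bond orders sum to 3 (valence 4) → 1 H
Totals → C:7, H:7, Cl:1, O:1, S:1.
In Hill order: C7H7ClOS.

C7H7ClOS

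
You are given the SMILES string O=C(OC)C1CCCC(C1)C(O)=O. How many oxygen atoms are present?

4

Scan the SMILES for O atoms (remember two-letter symbols like Cl and Br are single atoms).
Oxygen count: 4.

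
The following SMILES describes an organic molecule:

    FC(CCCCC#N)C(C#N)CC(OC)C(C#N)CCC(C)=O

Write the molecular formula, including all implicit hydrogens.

Walk through each heavy atom and fill implicit hydrogens from standard valence (C 4, N 3, O 2, S 2, halogen 1):
  atom 1: F (halogen, monovalent) → 0 H
  atom 2: C, bond orders sum to 3 (valence 4) → 1 H
  atom 3: C, bond orders sum to 2 (valence 4) → 2 H
  atom 4: C, bond orders sum to 2 (valence 4) → 2 H
  atom 5: C, bond orders sum to 2 (valence 4) → 2 H
  atom 6: C, bond orders sum to 2 (valence 4) → 2 H
  atom 7: C, bond orders sum to 4 (valence 4) → 0 H
  atom 8: N, bond orders sum to 3 (valence 3) → 0 H
  atom 9: C, bond orders sum to 3 (valence 4) → 1 H
  atom 10: C, bond orders sum to 4 (valence 4) → 0 H
  atom 11: N, bond orders sum to 3 (valence 3) → 0 H
  atom 12: C, bond orders sum to 2 (valence 4) → 2 H
  atom 13: C, bond orders sum to 3 (valence 4) → 1 H
  atom 14: O, bond orders sum to 2 (valence 2) → 0 H
  atom 15: C, bond orders sum to 1 (valence 4) → 3 H
  atom 16: C, bond orders sum to 3 (valence 4) → 1 H
  atom 17: C, bond orders sum to 4 (valence 4) → 0 H
  atom 18: N, bond orders sum to 3 (valence 3) → 0 H
  atom 19: C, bond orders sum to 2 (valence 4) → 2 H
  atom 20: C, bond orders sum to 2 (valence 4) → 2 H
  atom 21: C, bond orders sum to 4 (valence 4) → 0 H
  atom 22: C, bond orders sum to 1 (valence 4) → 3 H
  atom 23: O, bond orders sum to 2 (valence 2) → 0 H
Totals → C:17, H:24, F:1, N:3, O:2.

C17H24FN3O2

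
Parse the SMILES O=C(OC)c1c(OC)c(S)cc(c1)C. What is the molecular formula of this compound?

Walk through each heavy atom and fill implicit hydrogens from standard valence (C 4, N 3, O 2, S 2, halogen 1); for lowercase aromatic atoms, an aromatic c carries 1 H when it has two neighbours and 0 H with three, and aromatic n carries 0 H:
  atom 1: O, bond orders sum to 2 (valence 2) → 0 H
  atom 2: C, bond orders sum to 4 (valence 4) → 0 H
  atom 3: O, bond orders sum to 2 (valence 2) → 0 H
  atom 4: C, bond orders sum to 1 (valence 4) → 3 H
  atom 5: aromatic c, 3 neighbours → 0 H
  atom 6: aromatic c, 3 neighbours → 0 H
  atom 7: O, bond orders sum to 2 (valence 2) → 0 H
  atom 8: C, bond orders sum to 1 (valence 4) → 3 H
  atom 9: aromatic c, 3 neighbours → 0 H
  atom 10: S, bond orders sum to 1 (valence 2) → 1 H
  atom 11: aromatic c, 2 neighbours → 1 H
  atom 12: aromatic c, 3 neighbours → 0 H
  atom 13: aromatic c, 2 neighbours → 1 H
  atom 14: C, bond orders sum to 1 (valence 4) → 3 H
Totals → C:10, H:12, O:3, S:1.

C10H12O3S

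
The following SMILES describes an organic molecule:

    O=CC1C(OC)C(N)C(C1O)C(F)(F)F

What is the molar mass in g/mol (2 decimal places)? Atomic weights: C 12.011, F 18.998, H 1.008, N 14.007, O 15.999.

First, the molecular formula is C8H12F3NO3 (counting implicit H from valence).
  C: 8 × 12.011 = 96.088
  F: 3 × 18.998 = 56.994
  H: 12 × 1.008 = 12.096
  N: 1 × 14.007 = 14.007
  O: 3 × 15.999 = 47.997
Sum: 8×12.011 + 3×18.998 + 12×1.008 + 1×14.007 + 3×15.999 = 227.182 → 227.18 g/mol.

227.18 g/mol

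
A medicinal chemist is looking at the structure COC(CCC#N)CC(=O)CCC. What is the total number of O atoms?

Scan the SMILES for O atoms (remember two-letter symbols like Cl and Br are single atoms).
Oxygen count: 2.

2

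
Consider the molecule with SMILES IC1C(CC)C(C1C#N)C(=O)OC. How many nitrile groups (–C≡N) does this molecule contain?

1

The nitrile motif appears at heavy-atom position 8 in the SMILES.
Other groups present: 1 ester.
Nitrile count: 1.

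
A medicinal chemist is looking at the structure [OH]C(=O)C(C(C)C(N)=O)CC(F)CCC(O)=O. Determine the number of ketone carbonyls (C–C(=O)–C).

Scan the SMILES for the ketone motif — none present.
Groups that are present: 1 amide, 2 carboxylic acid.

0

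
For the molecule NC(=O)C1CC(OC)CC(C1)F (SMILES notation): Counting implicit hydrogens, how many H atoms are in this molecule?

14

Walk through each heavy atom and fill implicit hydrogens from standard valence (C 4, N 3, O 2, S 2, halogen 1):
  atom 1: N, bond orders sum to 1 (valence 3) → 2 H
  atom 2: C, bond orders sum to 4 (valence 4) → 0 H
  atom 3: O, bond orders sum to 2 (valence 2) → 0 H
  atom 4: C, bond orders sum to 3 (valence 4) → 1 H
  atom 5: C, bond orders sum to 2 (valence 4) → 2 H
  atom 6: C, bond orders sum to 3 (valence 4) → 1 H
  atom 7: O, bond orders sum to 2 (valence 2) → 0 H
  atom 8: C, bond orders sum to 1 (valence 4) → 3 H
  atom 9: C, bond orders sum to 2 (valence 4) → 2 H
  atom 10: C, bond orders sum to 3 (valence 4) → 1 H
  atom 11: C, bond orders sum to 2 (valence 4) → 2 H
  atom 12: F (halogen, monovalent) → 0 H
Total hydrogens: 14.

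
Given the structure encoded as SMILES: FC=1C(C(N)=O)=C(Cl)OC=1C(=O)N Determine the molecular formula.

Walk through each heavy atom and fill implicit hydrogens from standard valence (C 4, N 3, O 2, S 2, halogen 1):
  atom 1: F (halogen, monovalent) → 0 H
  atom 2: C, bond orders sum to 4 (valence 4) → 0 H
  atom 3: C, bond orders sum to 4 (valence 4) → 0 H
  atom 4: C, bond orders sum to 4 (valence 4) → 0 H
  atom 5: N, bond orders sum to 1 (valence 3) → 2 H
  atom 6: O, bond orders sum to 2 (valence 2) → 0 H
  atom 7: C, bond orders sum to 4 (valence 4) → 0 H
  atom 8: Cl (halogen, monovalent) → 0 H
  atom 9: O, bond orders sum to 2 (valence 2) → 0 H
  atom 10: C, bond orders sum to 4 (valence 4) → 0 H
  atom 11: C, bond orders sum to 4 (valence 4) → 0 H
  atom 12: O, bond orders sum to 2 (valence 2) → 0 H
  atom 13: N, bond orders sum to 1 (valence 3) → 2 H
Totals → C:6, H:4, Cl:1, F:1, N:2, O:3.
In Hill order: C6H4ClFN2O3.

C6H4ClFN2O3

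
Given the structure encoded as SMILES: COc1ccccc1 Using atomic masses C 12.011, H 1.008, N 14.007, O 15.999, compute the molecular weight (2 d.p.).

First, the molecular formula is C7H8O (counting implicit H from valence).
  C: 7 × 12.011 = 84.077
  H: 8 × 1.008 = 8.064
  O: 1 × 15.999 = 15.999
Sum: 7×12.011 + 8×1.008 + 1×15.999 = 108.140 → 108.14 g/mol.

108.14 g/mol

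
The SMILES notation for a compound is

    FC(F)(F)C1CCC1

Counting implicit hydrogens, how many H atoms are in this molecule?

Walk through each heavy atom and fill implicit hydrogens from standard valence (C 4, N 3, O 2, S 2, halogen 1):
  atom 1: F (halogen, monovalent) → 0 H
  atom 2: C, bond orders sum to 4 (valence 4) → 0 H
  atom 3: F (halogen, monovalent) → 0 H
  atom 4: F (halogen, monovalent) → 0 H
  atom 5: C, bond orders sum to 3 (valence 4) → 1 H
  atom 6: C, bond orders sum to 2 (valence 4) → 2 H
  atom 7: C, bond orders sum to 2 (valence 4) → 2 H
  atom 8: C, bond orders sum to 2 (valence 4) → 2 H
Total hydrogens: 7.

7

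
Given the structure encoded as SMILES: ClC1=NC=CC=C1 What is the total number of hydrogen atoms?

4

Walk through each heavy atom and fill implicit hydrogens from standard valence (C 4, N 3, O 2, S 2, halogen 1):
  atom 1: Cl (halogen, monovalent) → 0 H
  atom 2: C, bond orders sum to 4 (valence 4) → 0 H
  atom 3: N, bond orders sum to 3 (valence 3) → 0 H
  atom 4: C, bond orders sum to 3 (valence 4) → 1 H
  atom 5: C, bond orders sum to 3 (valence 4) → 1 H
  atom 6: C, bond orders sum to 3 (valence 4) → 1 H
  atom 7: C, bond orders sum to 3 (valence 4) → 1 H
Total hydrogens: 4.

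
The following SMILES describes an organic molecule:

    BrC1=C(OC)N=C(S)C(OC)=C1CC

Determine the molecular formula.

Walk through each heavy atom and fill implicit hydrogens from standard valence (C 4, N 3, O 2, S 2, halogen 1):
  atom 1: Br (halogen, monovalent) → 0 H
  atom 2: C, bond orders sum to 4 (valence 4) → 0 H
  atom 3: C, bond orders sum to 4 (valence 4) → 0 H
  atom 4: O, bond orders sum to 2 (valence 2) → 0 H
  atom 5: C, bond orders sum to 1 (valence 4) → 3 H
  atom 6: N, bond orders sum to 3 (valence 3) → 0 H
  atom 7: C, bond orders sum to 4 (valence 4) → 0 H
  atom 8: S, bond orders sum to 1 (valence 2) → 1 H
  atom 9: C, bond orders sum to 4 (valence 4) → 0 H
  atom 10: O, bond orders sum to 2 (valence 2) → 0 H
  atom 11: C, bond orders sum to 1 (valence 4) → 3 H
  atom 12: C, bond orders sum to 4 (valence 4) → 0 H
  atom 13: C, bond orders sum to 2 (valence 4) → 2 H
  atom 14: C, bond orders sum to 1 (valence 4) → 3 H
Totals → C:9, H:12, Br:1, N:1, O:2, S:1.

C9H12BrNO2S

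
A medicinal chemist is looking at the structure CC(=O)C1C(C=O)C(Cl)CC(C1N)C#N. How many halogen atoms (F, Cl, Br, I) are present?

1

Halogen atoms appear at heavy-atom position 9 (1×Cl).
Other groups present: 1 aldehyde, 1 ketone, 1 nitrile, 1 primary amine.
Halogen count: 1.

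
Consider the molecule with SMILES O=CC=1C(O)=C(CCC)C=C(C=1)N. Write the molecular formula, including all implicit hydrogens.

C10H13NO2

Walk through each heavy atom and fill implicit hydrogens from standard valence (C 4, N 3, O 2, S 2, halogen 1):
  atom 1: O, bond orders sum to 2 (valence 2) → 0 H
  atom 2: C, bond orders sum to 3 (valence 4) → 1 H
  atom 3: C, bond orders sum to 4 (valence 4) → 0 H
  atom 4: C, bond orders sum to 4 (valence 4) → 0 H
  atom 5: O, bond orders sum to 1 (valence 2) → 1 H
  atom 6: C, bond orders sum to 4 (valence 4) → 0 H
  atom 7: C, bond orders sum to 2 (valence 4) → 2 H
  atom 8: C, bond orders sum to 2 (valence 4) → 2 H
  atom 9: C, bond orders sum to 1 (valence 4) → 3 H
  atom 10: C, bond orders sum to 3 (valence 4) → 1 H
  atom 11: C, bond orders sum to 4 (valence 4) → 0 H
  atom 12: C, bond orders sum to 3 (valence 4) → 1 H
  atom 13: N, bond orders sum to 1 (valence 3) → 2 H
Totals → C:10, H:13, N:1, O:2.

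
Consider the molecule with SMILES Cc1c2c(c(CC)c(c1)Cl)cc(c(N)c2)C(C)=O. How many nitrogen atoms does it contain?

Scan the SMILES for N atoms (remember two-letter symbols like Cl and Br are single atoms).
Nitrogen count: 1.

1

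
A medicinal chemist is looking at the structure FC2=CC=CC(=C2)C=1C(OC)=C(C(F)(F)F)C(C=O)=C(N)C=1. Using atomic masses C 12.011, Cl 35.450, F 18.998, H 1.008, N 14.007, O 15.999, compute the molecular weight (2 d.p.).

First, the molecular formula is C15H11F4NO2 (counting implicit H from valence).
  C: 15 × 12.011 = 180.165
  F: 4 × 18.998 = 75.992
  H: 11 × 1.008 = 11.088
  N: 1 × 14.007 = 14.007
  O: 2 × 15.999 = 31.998
Sum: 15×12.011 + 4×18.998 + 11×1.008 + 1×14.007 + 2×15.999 = 313.250 → 313.25 g/mol.

313.25 g/mol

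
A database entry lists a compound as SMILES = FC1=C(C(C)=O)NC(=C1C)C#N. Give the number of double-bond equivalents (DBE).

6

Degree of unsaturation = (number of rings) + (number of π bonds).
Ring closures in the SMILES: 1.
π bonds: 3 double bonds (each 1 DoU), 1 triple bond (each 2 DoU) → 5 DoU from unsaturation.
Total DoU = 1 + 5 = 6.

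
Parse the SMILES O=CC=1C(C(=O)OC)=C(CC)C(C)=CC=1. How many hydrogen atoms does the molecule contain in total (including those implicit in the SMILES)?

14

Walk through each heavy atom and fill implicit hydrogens from standard valence (C 4, N 3, O 2, S 2, halogen 1):
  atom 1: O, bond orders sum to 2 (valence 2) → 0 H
  atom 2: C, bond orders sum to 3 (valence 4) → 1 H
  atom 3: C, bond orders sum to 4 (valence 4) → 0 H
  atom 4: C, bond orders sum to 4 (valence 4) → 0 H
  atom 5: C, bond orders sum to 4 (valence 4) → 0 H
  atom 6: O, bond orders sum to 2 (valence 2) → 0 H
  atom 7: O, bond orders sum to 2 (valence 2) → 0 H
  atom 8: C, bond orders sum to 1 (valence 4) → 3 H
  atom 9: C, bond orders sum to 4 (valence 4) → 0 H
  atom 10: C, bond orders sum to 2 (valence 4) → 2 H
  atom 11: C, bond orders sum to 1 (valence 4) → 3 H
  atom 12: C, bond orders sum to 4 (valence 4) → 0 H
  atom 13: C, bond orders sum to 1 (valence 4) → 3 H
  atom 14: C, bond orders sum to 3 (valence 4) → 1 H
  atom 15: C, bond orders sum to 3 (valence 4) → 1 H
Total hydrogens: 14.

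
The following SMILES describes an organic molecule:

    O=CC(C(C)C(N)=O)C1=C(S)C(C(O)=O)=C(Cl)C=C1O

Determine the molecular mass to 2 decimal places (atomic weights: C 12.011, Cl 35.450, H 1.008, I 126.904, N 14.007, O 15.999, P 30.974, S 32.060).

First, the molecular formula is C12H12ClNO5S (counting implicit H from valence).
  C: 12 × 12.011 = 144.132
  Cl: 1 × 35.450 = 35.450
  H: 12 × 1.008 = 12.096
  N: 1 × 14.007 = 14.007
  O: 5 × 15.999 = 79.995
  S: 1 × 32.060 = 32.060
Sum: 12×12.011 + 1×35.450 + 12×1.008 + 1×14.007 + 5×15.999 + 1×32.060 = 317.740 → 317.74 g/mol.

317.74 g/mol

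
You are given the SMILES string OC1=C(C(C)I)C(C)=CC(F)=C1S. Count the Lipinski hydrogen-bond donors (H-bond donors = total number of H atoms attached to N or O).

1

Donors: find every N or O and count the H atoms it carries.
  atom 1 (O): bond orders sum to 1 → 1 H
Lipinski HBD = 1.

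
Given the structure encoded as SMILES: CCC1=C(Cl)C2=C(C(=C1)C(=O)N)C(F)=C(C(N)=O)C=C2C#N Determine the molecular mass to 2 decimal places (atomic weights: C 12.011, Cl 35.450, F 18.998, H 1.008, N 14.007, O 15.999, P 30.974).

First, the molecular formula is C15H11ClFN3O2 (counting implicit H from valence).
  C: 15 × 12.011 = 180.165
  Cl: 1 × 35.450 = 35.450
  F: 1 × 18.998 = 18.998
  H: 11 × 1.008 = 11.088
  N: 3 × 14.007 = 42.021
  O: 2 × 15.999 = 31.998
Sum: 15×12.011 + 1×35.450 + 1×18.998 + 11×1.008 + 3×14.007 + 2×15.999 = 319.720 → 319.72 g/mol.

319.72 g/mol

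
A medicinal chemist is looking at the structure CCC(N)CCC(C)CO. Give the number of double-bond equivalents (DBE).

0

Degree of unsaturation = (number of rings) + (number of π bonds).
Ring closures in the SMILES: 0.
π bonds: none → 0 DoU from unsaturation.
Total DoU = 0 + 0 = 0.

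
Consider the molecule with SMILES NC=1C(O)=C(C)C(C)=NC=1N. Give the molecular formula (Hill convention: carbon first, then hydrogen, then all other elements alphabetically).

Walk through each heavy atom and fill implicit hydrogens from standard valence (C 4, N 3, O 2, S 2, halogen 1):
  atom 1: N, bond orders sum to 1 (valence 3) → 2 H
  atom 2: C, bond orders sum to 4 (valence 4) → 0 H
  atom 3: C, bond orders sum to 4 (valence 4) → 0 H
  atom 4: O, bond orders sum to 1 (valence 2) → 1 H
  atom 5: C, bond orders sum to 4 (valence 4) → 0 H
  atom 6: C, bond orders sum to 1 (valence 4) → 3 H
  atom 7: C, bond orders sum to 4 (valence 4) → 0 H
  atom 8: C, bond orders sum to 1 (valence 4) → 3 H
  atom 9: N, bond orders sum to 3 (valence 3) → 0 H
  atom 10: C, bond orders sum to 4 (valence 4) → 0 H
  atom 11: N, bond orders sum to 1 (valence 3) → 2 H
Totals → C:7, H:11, N:3, O:1.
In Hill order: C7H11N3O.

C7H11N3O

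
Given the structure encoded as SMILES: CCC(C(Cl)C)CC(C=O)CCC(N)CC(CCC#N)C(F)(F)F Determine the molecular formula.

Walk through each heavy atom and fill implicit hydrogens from standard valence (C 4, N 3, O 2, S 2, halogen 1):
  atom 1: C, bond orders sum to 1 (valence 4) → 3 H
  atom 2: C, bond orders sum to 2 (valence 4) → 2 H
  atom 3: C, bond orders sum to 3 (valence 4) → 1 H
  atom 4: C, bond orders sum to 3 (valence 4) → 1 H
  atom 5: Cl (halogen, monovalent) → 0 H
  atom 6: C, bond orders sum to 1 (valence 4) → 3 H
  atom 7: C, bond orders sum to 2 (valence 4) → 2 H
  atom 8: C, bond orders sum to 3 (valence 4) → 1 H
  atom 9: C, bond orders sum to 3 (valence 4) → 1 H
  atom 10: O, bond orders sum to 2 (valence 2) → 0 H
  atom 11: C, bond orders sum to 2 (valence 4) → 2 H
  atom 12: C, bond orders sum to 2 (valence 4) → 2 H
  atom 13: C, bond orders sum to 3 (valence 4) → 1 H
  atom 14: N, bond orders sum to 1 (valence 3) → 2 H
  atom 15: C, bond orders sum to 2 (valence 4) → 2 H
  atom 16: C, bond orders sum to 3 (valence 4) → 1 H
  atom 17: C, bond orders sum to 2 (valence 4) → 2 H
  atom 18: C, bond orders sum to 2 (valence 4) → 2 H
  atom 19: C, bond orders sum to 4 (valence 4) → 0 H
  atom 20: N, bond orders sum to 3 (valence 3) → 0 H
  atom 21: C, bond orders sum to 4 (valence 4) → 0 H
  atom 22: F (halogen, monovalent) → 0 H
  atom 23: F (halogen, monovalent) → 0 H
  atom 24: F (halogen, monovalent) → 0 H
Totals → C:17, H:28, Cl:1, F:3, N:2, O:1.

C17H28ClF3N2O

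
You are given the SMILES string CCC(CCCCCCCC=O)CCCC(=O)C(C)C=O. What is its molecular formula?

Walk through each heavy atom and fill implicit hydrogens from standard valence (C 4, N 3, O 2, S 2, halogen 1):
  atom 1: C, bond orders sum to 1 (valence 4) → 3 H
  atom 2: C, bond orders sum to 2 (valence 4) → 2 H
  atom 3: C, bond orders sum to 3 (valence 4) → 1 H
  atom 4: C, bond orders sum to 2 (valence 4) → 2 H
  atom 5: C, bond orders sum to 2 (valence 4) → 2 H
  atom 6: C, bond orders sum to 2 (valence 4) → 2 H
  atom 7: C, bond orders sum to 2 (valence 4) → 2 H
  atom 8: C, bond orders sum to 2 (valence 4) → 2 H
  atom 9: C, bond orders sum to 2 (valence 4) → 2 H
  atom 10: C, bond orders sum to 2 (valence 4) → 2 H
  atom 11: C, bond orders sum to 3 (valence 4) → 1 H
  atom 12: O, bond orders sum to 2 (valence 2) → 0 H
  atom 13: C, bond orders sum to 2 (valence 4) → 2 H
  atom 14: C, bond orders sum to 2 (valence 4) → 2 H
  atom 15: C, bond orders sum to 2 (valence 4) → 2 H
  atom 16: C, bond orders sum to 4 (valence 4) → 0 H
  atom 17: O, bond orders sum to 2 (valence 2) → 0 H
  atom 18: C, bond orders sum to 3 (valence 4) → 1 H
  atom 19: C, bond orders sum to 1 (valence 4) → 3 H
  atom 20: C, bond orders sum to 3 (valence 4) → 1 H
  atom 21: O, bond orders sum to 2 (valence 2) → 0 H
Totals → C:18, H:32, O:3.

C18H32O3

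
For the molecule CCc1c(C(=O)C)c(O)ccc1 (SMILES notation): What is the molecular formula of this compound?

C10H12O2

Walk through each heavy atom and fill implicit hydrogens from standard valence (C 4, N 3, O 2, S 2, halogen 1); for lowercase aromatic atoms, an aromatic c carries 1 H when it has two neighbours and 0 H with three, and aromatic n carries 0 H:
  atom 1: C, bond orders sum to 1 (valence 4) → 3 H
  atom 2: C, bond orders sum to 2 (valence 4) → 2 H
  atom 3: aromatic c, 3 neighbours → 0 H
  atom 4: aromatic c, 3 neighbours → 0 H
  atom 5: C, bond orders sum to 4 (valence 4) → 0 H
  atom 6: O, bond orders sum to 2 (valence 2) → 0 H
  atom 7: C, bond orders sum to 1 (valence 4) → 3 H
  atom 8: aromatic c, 3 neighbours → 0 H
  atom 9: O, bond orders sum to 1 (valence 2) → 1 H
  atom 10: aromatic c, 2 neighbours → 1 H
  atom 11: aromatic c, 2 neighbours → 1 H
  atom 12: aromatic c, 2 neighbours → 1 H
Totals → C:10, H:12, O:2.
In Hill order: C10H12O2.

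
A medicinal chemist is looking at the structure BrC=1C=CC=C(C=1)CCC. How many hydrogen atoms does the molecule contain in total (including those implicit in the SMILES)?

11

Walk through each heavy atom and fill implicit hydrogens from standard valence (C 4, N 3, O 2, S 2, halogen 1):
  atom 1: Br (halogen, monovalent) → 0 H
  atom 2: C, bond orders sum to 4 (valence 4) → 0 H
  atom 3: C, bond orders sum to 3 (valence 4) → 1 H
  atom 4: C, bond orders sum to 3 (valence 4) → 1 H
  atom 5: C, bond orders sum to 3 (valence 4) → 1 H
  atom 6: C, bond orders sum to 4 (valence 4) → 0 H
  atom 7: C, bond orders sum to 3 (valence 4) → 1 H
  atom 8: C, bond orders sum to 2 (valence 4) → 2 H
  atom 9: C, bond orders sum to 2 (valence 4) → 2 H
  atom 10: C, bond orders sum to 1 (valence 4) → 3 H
Total hydrogens: 11.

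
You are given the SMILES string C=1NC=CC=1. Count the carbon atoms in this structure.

Count every carbon token in the SMILES (each C, including those in ring-closure positions and inside branches).
Carbon count: 4.

4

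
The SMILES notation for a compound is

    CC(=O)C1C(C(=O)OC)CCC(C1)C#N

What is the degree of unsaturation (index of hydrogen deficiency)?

Degree of unsaturation = (number of rings) + (number of π bonds).
Ring closures in the SMILES: 1.
π bonds: 2 double bonds (each 1 DoU), 1 triple bond (each 2 DoU) → 4 DoU from unsaturation.
Total DoU = 1 + 4 = 5.

5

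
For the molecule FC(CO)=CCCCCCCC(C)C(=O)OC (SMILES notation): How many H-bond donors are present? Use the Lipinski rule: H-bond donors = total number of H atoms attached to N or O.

Donors: find every N or O and count the H atoms it carries.
  atom 4 (O): bond orders sum to 1 → 1 H
  atom 15 (O): bond orders sum to 2 → 0 H
  atom 16 (O): bond orders sum to 2 → 0 H
Lipinski HBD = 1.

1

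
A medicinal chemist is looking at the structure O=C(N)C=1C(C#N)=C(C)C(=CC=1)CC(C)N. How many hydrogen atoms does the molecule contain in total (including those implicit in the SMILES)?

Walk through each heavy atom and fill implicit hydrogens from standard valence (C 4, N 3, O 2, S 2, halogen 1):
  atom 1: O, bond orders sum to 2 (valence 2) → 0 H
  atom 2: C, bond orders sum to 4 (valence 4) → 0 H
  atom 3: N, bond orders sum to 1 (valence 3) → 2 H
  atom 4: C, bond orders sum to 4 (valence 4) → 0 H
  atom 5: C, bond orders sum to 4 (valence 4) → 0 H
  atom 6: C, bond orders sum to 4 (valence 4) → 0 H
  atom 7: N, bond orders sum to 3 (valence 3) → 0 H
  atom 8: C, bond orders sum to 4 (valence 4) → 0 H
  atom 9: C, bond orders sum to 1 (valence 4) → 3 H
  atom 10: C, bond orders sum to 4 (valence 4) → 0 H
  atom 11: C, bond orders sum to 3 (valence 4) → 1 H
  atom 12: C, bond orders sum to 3 (valence 4) → 1 H
  atom 13: C, bond orders sum to 2 (valence 4) → 2 H
  atom 14: C, bond orders sum to 3 (valence 4) → 1 H
  atom 15: C, bond orders sum to 1 (valence 4) → 3 H
  atom 16: N, bond orders sum to 1 (valence 3) → 2 H
Total hydrogens: 15.

15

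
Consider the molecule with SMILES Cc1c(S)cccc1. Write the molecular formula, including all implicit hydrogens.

Walk through each heavy atom and fill implicit hydrogens from standard valence (C 4, N 3, O 2, S 2, halogen 1); for lowercase aromatic atoms, an aromatic c carries 1 H when it has two neighbours and 0 H with three, and aromatic n carries 0 H:
  atom 1: C, bond orders sum to 1 (valence 4) → 3 H
  atom 2: aromatic c, 3 neighbours → 0 H
  atom 3: aromatic c, 3 neighbours → 0 H
  atom 4: S, bond orders sum to 1 (valence 2) → 1 H
  atom 5: aromatic c, 2 neighbours → 1 H
  atom 6: aromatic c, 2 neighbours → 1 H
  atom 7: aromatic c, 2 neighbours → 1 H
  atom 8: aromatic c, 2 neighbours → 1 H
Totals → C:7, H:8, S:1.

C7H8S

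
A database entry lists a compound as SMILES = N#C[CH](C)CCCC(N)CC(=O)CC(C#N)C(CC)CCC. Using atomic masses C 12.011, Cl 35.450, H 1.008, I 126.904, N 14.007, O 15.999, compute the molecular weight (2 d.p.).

First, the molecular formula is C18H31N3O (counting implicit H from valence).
  C: 18 × 12.011 = 216.198
  H: 31 × 1.008 = 31.248
  N: 3 × 14.007 = 42.021
  O: 1 × 15.999 = 15.999
Sum: 18×12.011 + 31×1.008 + 3×14.007 + 1×15.999 = 305.466 → 305.47 g/mol.

305.47 g/mol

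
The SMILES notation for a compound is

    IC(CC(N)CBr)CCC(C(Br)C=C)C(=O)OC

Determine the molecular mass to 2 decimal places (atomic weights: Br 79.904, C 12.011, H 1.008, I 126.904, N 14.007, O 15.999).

497.01 g/mol

First, the molecular formula is C12H20Br2INO2 (counting implicit H from valence).
  Br: 2 × 79.904 = 159.808
  C: 12 × 12.011 = 144.132
  H: 20 × 1.008 = 20.160
  I: 1 × 126.904 = 126.904
  N: 1 × 14.007 = 14.007
  O: 2 × 15.999 = 31.998
Sum: 2×79.904 + 12×12.011 + 20×1.008 + 1×126.904 + 1×14.007 + 2×15.999 = 497.009 → 497.01 g/mol.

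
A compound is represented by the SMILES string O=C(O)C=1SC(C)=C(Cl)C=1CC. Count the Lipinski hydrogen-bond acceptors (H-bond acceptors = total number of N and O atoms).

N atoms: 0; O atoms: 2.
Lipinski HBA = 0 + 2 = 2.

2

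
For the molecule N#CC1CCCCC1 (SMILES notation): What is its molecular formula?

Walk through each heavy atom and fill implicit hydrogens from standard valence (C 4, N 3, O 2, S 2, halogen 1):
  atom 1: N, bond orders sum to 3 (valence 3) → 0 H
  atom 2: C, bond orders sum to 4 (valence 4) → 0 H
  atom 3: C, bond orders sum to 3 (valence 4) → 1 H
  atom 4: C, bond orders sum to 2 (valence 4) → 2 H
  atom 5: C, bond orders sum to 2 (valence 4) → 2 H
  atom 6: C, bond orders sum to 2 (valence 4) → 2 H
  atom 7: C, bond orders sum to 2 (valence 4) → 2 H
  atom 8: C, bond orders sum to 2 (valence 4) → 2 H
Totals → C:7, H:11, N:1.
In Hill order: C7H11N.

C7H11N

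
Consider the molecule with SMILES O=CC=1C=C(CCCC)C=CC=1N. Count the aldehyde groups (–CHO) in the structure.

1

The aldehyde motif appears at heavy-atom position 2 in the SMILES.
Other groups present: 1 primary amine.
Aldehyde count: 1.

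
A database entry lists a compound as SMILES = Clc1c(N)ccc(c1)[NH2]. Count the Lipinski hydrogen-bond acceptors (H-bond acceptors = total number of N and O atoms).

N atoms: 2; O atoms: 0.
Lipinski HBA = 2 + 0 = 2.

2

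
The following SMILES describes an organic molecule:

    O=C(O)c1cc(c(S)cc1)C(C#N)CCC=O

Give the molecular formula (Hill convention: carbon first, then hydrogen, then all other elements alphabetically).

C12H11NO3S

Walk through each heavy atom and fill implicit hydrogens from standard valence (C 4, N 3, O 2, S 2, halogen 1); for lowercase aromatic atoms, an aromatic c carries 1 H when it has two neighbours and 0 H with three, and aromatic n carries 0 H:
  atom 1: O, bond orders sum to 2 (valence 2) → 0 H
  atom 2: C, bond orders sum to 4 (valence 4) → 0 H
  atom 3: O, bond orders sum to 1 (valence 2) → 1 H
  atom 4: aromatic c, 3 neighbours → 0 H
  atom 5: aromatic c, 2 neighbours → 1 H
  atom 6: aromatic c, 3 neighbours → 0 H
  atom 7: aromatic c, 3 neighbours → 0 H
  atom 8: S, bond orders sum to 1 (valence 2) → 1 H
  atom 9: aromatic c, 2 neighbours → 1 H
  atom 10: aromatic c, 2 neighbours → 1 H
  atom 11: C, bond orders sum to 3 (valence 4) → 1 H
  atom 12: C, bond orders sum to 4 (valence 4) → 0 H
  atom 13: N, bond orders sum to 3 (valence 3) → 0 H
  atom 14: C, bond orders sum to 2 (valence 4) → 2 H
  atom 15: C, bond orders sum to 2 (valence 4) → 2 H
  atom 16: C, bond orders sum to 3 (valence 4) → 1 H
  atom 17: O, bond orders sum to 2 (valence 2) → 0 H
Totals → C:12, H:11, N:1, O:3, S:1.
In Hill order: C12H11NO3S.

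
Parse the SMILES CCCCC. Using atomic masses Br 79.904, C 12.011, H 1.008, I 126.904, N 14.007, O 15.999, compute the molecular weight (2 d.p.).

72.15 g/mol

First, the molecular formula is C5H12 (counting implicit H from valence).
  C: 5 × 12.011 = 60.055
  H: 12 × 1.008 = 12.096
Sum: 5×12.011 + 12×1.008 = 72.151 → 72.15 g/mol.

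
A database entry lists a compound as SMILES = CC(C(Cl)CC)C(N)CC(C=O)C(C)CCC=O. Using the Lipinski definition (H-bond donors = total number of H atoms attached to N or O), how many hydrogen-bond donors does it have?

Donors: find every N or O and count the H atoms it carries.
  atom 8 (N): bond orders sum to 1 → 2 H
  atom 12 (O): bond orders sum to 2 → 0 H
  atom 18 (O): bond orders sum to 2 → 0 H
Lipinski HBD = 2.

2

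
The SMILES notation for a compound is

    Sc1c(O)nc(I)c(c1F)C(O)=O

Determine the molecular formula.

C6H3FINO3S

Walk through each heavy atom and fill implicit hydrogens from standard valence (C 4, N 3, O 2, S 2, halogen 1); for lowercase aromatic atoms, an aromatic c carries 1 H when it has two neighbours and 0 H with three, and aromatic n carries 0 H:
  atom 1: S, bond orders sum to 1 (valence 2) → 1 H
  atom 2: aromatic c, 3 neighbours → 0 H
  atom 3: aromatic c, 3 neighbours → 0 H
  atom 4: O, bond orders sum to 1 (valence 2) → 1 H
  atom 5: aromatic n, 2 neighbours → 0 H
  atom 6: aromatic c, 3 neighbours → 0 H
  atom 7: I (halogen, monovalent) → 0 H
  atom 8: aromatic c, 3 neighbours → 0 H
  atom 9: aromatic c, 3 neighbours → 0 H
  atom 10: F (halogen, monovalent) → 0 H
  atom 11: C, bond orders sum to 4 (valence 4) → 0 H
  atom 12: O, bond orders sum to 1 (valence 2) → 1 H
  atom 13: O, bond orders sum to 2 (valence 2) → 0 H
Totals → C:6, H:3, F:1, I:1, N:1, O:3, S:1.
In Hill order: C6H3FINO3S.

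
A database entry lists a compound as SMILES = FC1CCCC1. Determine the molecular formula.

Walk through each heavy atom and fill implicit hydrogens from standard valence (C 4, N 3, O 2, S 2, halogen 1):
  atom 1: F (halogen, monovalent) → 0 H
  atom 2: C, bond orders sum to 3 (valence 4) → 1 H
  atom 3: C, bond orders sum to 2 (valence 4) → 2 H
  atom 4: C, bond orders sum to 2 (valence 4) → 2 H
  atom 5: C, bond orders sum to 2 (valence 4) → 2 H
  atom 6: C, bond orders sum to 2 (valence 4) → 2 H
Totals → C:5, H:9, F:1.
In Hill order: C5H9F.

C5H9F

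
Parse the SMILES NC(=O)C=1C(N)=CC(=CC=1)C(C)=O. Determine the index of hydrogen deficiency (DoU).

Molecular formula: C9H10N2O2.
DoU = (2C + 2 + N − H − X) / 2, where X is the halogen count and O/S are ignored.
    = (2·9 + 2 + 2 − 10 − 0) / 2 = 12 / 2 = 6.

6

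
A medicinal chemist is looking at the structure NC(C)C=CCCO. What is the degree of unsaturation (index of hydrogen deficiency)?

Molecular formula: C6H13NO.
DoU = (2C + 2 + N − H − X) / 2, where X is the halogen count and O/S are ignored.
    = (2·6 + 2 + 1 − 13 − 0) / 2 = 2 / 2 = 1.

1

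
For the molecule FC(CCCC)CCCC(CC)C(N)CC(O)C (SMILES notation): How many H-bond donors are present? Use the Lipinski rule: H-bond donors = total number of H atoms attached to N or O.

Donors: find every N or O and count the H atoms it carries.
  atom 14 (N): bond orders sum to 1 → 2 H
  atom 17 (O): bond orders sum to 1 → 1 H
Lipinski HBD = 3.

3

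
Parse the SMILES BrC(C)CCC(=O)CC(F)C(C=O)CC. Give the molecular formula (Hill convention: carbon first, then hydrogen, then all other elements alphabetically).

Walk through each heavy atom and fill implicit hydrogens from standard valence (C 4, N 3, O 2, S 2, halogen 1):
  atom 1: Br (halogen, monovalent) → 0 H
  atom 2: C, bond orders sum to 3 (valence 4) → 1 H
  atom 3: C, bond orders sum to 1 (valence 4) → 3 H
  atom 4: C, bond orders sum to 2 (valence 4) → 2 H
  atom 5: C, bond orders sum to 2 (valence 4) → 2 H
  atom 6: C, bond orders sum to 4 (valence 4) → 0 H
  atom 7: O, bond orders sum to 2 (valence 2) → 0 H
  atom 8: C, bond orders sum to 2 (valence 4) → 2 H
  atom 9: C, bond orders sum to 3 (valence 4) → 1 H
  atom 10: F (halogen, monovalent) → 0 H
  atom 11: C, bond orders sum to 3 (valence 4) → 1 H
  atom 12: C, bond orders sum to 3 (valence 4) → 1 H
  atom 13: O, bond orders sum to 2 (valence 2) → 0 H
  atom 14: C, bond orders sum to 2 (valence 4) → 2 H
  atom 15: C, bond orders sum to 1 (valence 4) → 3 H
Totals → C:11, H:18, Br:1, F:1, O:2.
In Hill order: C11H18BrFO2.

C11H18BrFO2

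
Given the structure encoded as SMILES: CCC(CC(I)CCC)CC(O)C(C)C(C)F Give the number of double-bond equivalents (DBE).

Degree of unsaturation = (number of rings) + (number of π bonds).
Ring closures in the SMILES: 0.
π bonds: none → 0 DoU from unsaturation.
Total DoU = 0 + 0 = 0.

0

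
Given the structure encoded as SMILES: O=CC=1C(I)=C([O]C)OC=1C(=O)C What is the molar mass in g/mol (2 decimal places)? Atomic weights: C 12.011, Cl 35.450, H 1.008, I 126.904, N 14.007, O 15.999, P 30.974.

First, the molecular formula is C8H7IO4 (counting implicit H from valence).
  C: 8 × 12.011 = 96.088
  H: 7 × 1.008 = 7.056
  I: 1 × 126.904 = 126.904
  O: 4 × 15.999 = 63.996
Sum: 8×12.011 + 7×1.008 + 1×126.904 + 4×15.999 = 294.044 → 294.04 g/mol.

294.04 g/mol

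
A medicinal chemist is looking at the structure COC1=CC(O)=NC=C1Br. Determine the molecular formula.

C6H6BrNO2

Walk through each heavy atom and fill implicit hydrogens from standard valence (C 4, N 3, O 2, S 2, halogen 1):
  atom 1: C, bond orders sum to 1 (valence 4) → 3 H
  atom 2: O, bond orders sum to 2 (valence 2) → 0 H
  atom 3: C, bond orders sum to 4 (valence 4) → 0 H
  atom 4: C, bond orders sum to 3 (valence 4) → 1 H
  atom 5: C, bond orders sum to 4 (valence 4) → 0 H
  atom 6: O, bond orders sum to 1 (valence 2) → 1 H
  atom 7: N, bond orders sum to 3 (valence 3) → 0 H
  atom 8: C, bond orders sum to 3 (valence 4) → 1 H
  atom 9: C, bond orders sum to 4 (valence 4) → 0 H
  atom 10: Br (halogen, monovalent) → 0 H
Totals → C:6, H:6, Br:1, N:1, O:2.
In Hill order: C6H6BrNO2.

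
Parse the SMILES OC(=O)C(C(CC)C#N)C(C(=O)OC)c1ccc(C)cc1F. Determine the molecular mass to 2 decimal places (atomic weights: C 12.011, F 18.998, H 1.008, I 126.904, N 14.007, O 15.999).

307.32 g/mol

First, the molecular formula is C16H18FNO4 (counting implicit H from valence).
  C: 16 × 12.011 = 192.176
  F: 1 × 18.998 = 18.998
  H: 18 × 1.008 = 18.144
  N: 1 × 14.007 = 14.007
  O: 4 × 15.999 = 63.996
Sum: 16×12.011 + 1×18.998 + 18×1.008 + 1×14.007 + 4×15.999 = 307.321 → 307.32 g/mol.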